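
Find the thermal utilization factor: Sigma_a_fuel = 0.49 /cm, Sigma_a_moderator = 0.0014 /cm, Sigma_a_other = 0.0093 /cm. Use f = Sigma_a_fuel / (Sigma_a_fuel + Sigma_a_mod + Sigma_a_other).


f = Sigma_a_fuel / (Sigma_a_fuel + Sigma_a_mod + Sigma_a_other)
f = 0.49 / (0.49 + 0.0014 + 0.0093)
f = 0.97863

0.97863


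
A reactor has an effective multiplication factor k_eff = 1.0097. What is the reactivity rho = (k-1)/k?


rho = (k_eff - 1) / k_eff
rho = (1.0097 - 1) / 1.0097
rho = 0.0096068

0.0096068


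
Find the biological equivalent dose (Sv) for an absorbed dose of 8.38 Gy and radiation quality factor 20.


H = D * Q
H = 8.38 * 20
H = 167.60 Sv

167.60


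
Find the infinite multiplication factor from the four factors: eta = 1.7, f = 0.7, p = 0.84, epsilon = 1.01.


k_inf = eta * f * p * epsilon
k_inf = 1.7 * 0.7 * 0.84 * 1.01
k_inf = 1.0096

1.0096


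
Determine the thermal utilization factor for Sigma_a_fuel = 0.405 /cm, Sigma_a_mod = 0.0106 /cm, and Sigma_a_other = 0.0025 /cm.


f = Sigma_a_fuel / (Sigma_a_fuel + Sigma_a_mod + Sigma_a_other)
f = 0.405 / (0.405 + 0.0106 + 0.0025)
f = 0.96867

0.96867


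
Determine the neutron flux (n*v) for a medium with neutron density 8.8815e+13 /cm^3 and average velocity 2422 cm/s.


phi = n * v
phi = 8.8815e+13 * 2422
phi = 2.1511e+17 /cm^2/s

2.1511e+17


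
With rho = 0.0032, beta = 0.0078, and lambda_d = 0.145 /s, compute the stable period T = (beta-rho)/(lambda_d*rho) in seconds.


T = (beta - rho) / (lambda_d * rho)
T = (0.0078 - 0.0032) / (0.145 * 0.0032)
T = 9.9138 s

9.9138


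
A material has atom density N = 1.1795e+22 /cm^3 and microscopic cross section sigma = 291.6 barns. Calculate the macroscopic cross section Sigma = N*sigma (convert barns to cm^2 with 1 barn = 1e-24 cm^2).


Sigma = N * sigma_barns * 1e-24
Sigma = 1.1795e+22 * 291.6 * 1e-24
Sigma = 3.4394 /cm

3.4394


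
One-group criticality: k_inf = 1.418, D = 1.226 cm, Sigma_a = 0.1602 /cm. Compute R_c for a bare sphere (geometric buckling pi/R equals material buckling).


L^2 = D / Sigma_a = 1.226 / 0.1602 = 7.652934 cm^2
B_m^2 = (k_inf - 1) / L^2 = (1.418 - 1) / 7.652934 = 0.05461957 /cm^2
For a bare sphere: B_g = pi/R, so R_c = pi / sqrt(B_m^2)
R_c = pi / sqrt(0.05461957) = 13.442 cm

13.442


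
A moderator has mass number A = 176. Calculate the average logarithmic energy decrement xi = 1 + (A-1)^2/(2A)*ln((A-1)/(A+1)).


xi = 1 + (A-1)^2/(2A) * ln((A-1)/(A+1))
xi = 1 + (176-1)^2/(2*176) * ln((176-1)/(176 +1))
xi = 0.011321

0.011321


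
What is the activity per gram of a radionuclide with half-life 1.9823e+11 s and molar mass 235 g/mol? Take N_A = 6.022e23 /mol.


lambda = ln(2) / t_half = ln(2) / 1.9823e+11 = 3.496682e-12 /s
SA = lambda * N_A / M
SA = 3.496682e-12 * 6.022e23 / 235
SA = 8.9604e+09 Bq/g

8.9604e+09


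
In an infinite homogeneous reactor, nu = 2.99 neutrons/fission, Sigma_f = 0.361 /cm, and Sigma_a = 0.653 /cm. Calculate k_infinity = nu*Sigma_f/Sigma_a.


k_inf = nu * Sigma_f / Sigma_a
k_inf = 2.99 * 0.361 / 0.653
k_inf = 1.6530

1.6530


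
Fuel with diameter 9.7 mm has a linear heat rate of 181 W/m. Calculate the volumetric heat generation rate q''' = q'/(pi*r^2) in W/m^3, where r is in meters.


r = D / 2 / 1000 = 9.7 / 2 / 1000 = 0.00485 m
q''' = q' / (pi * r^2)
q''' = 181 / (pi * 0.00485^2)
q''' = 2.4493e+06 W/m^3

2.4493e+06


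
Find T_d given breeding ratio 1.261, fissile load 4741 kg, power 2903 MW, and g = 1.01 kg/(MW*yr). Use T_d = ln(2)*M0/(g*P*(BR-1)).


Breeding gain G = BR - 1 = 1.261 - 1 = 0.261
Fissile production rate = g * P * G = 1.01 * 2903 * 0.261 = 765.25983 kg/yr
T_d = ln(2) * M0 / (g * P * G)
T_d = ln(2) * 4741 / 765.25983 = 4.2942 yr

4.2942


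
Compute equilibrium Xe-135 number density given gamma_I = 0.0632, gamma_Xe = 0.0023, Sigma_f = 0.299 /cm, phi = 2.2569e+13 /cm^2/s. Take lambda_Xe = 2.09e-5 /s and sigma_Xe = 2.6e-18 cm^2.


Xe_eq = (gamma_I + gamma_Xe) * Sigma_f * phi / (lambda_Xe + sigma_Xe * phi)
Numerator = (0.0632 + 0.0023) * 0.299 * 2.2569e+13 = 4.420026e+11
Denominator = 2.09e-5 + 2.6e-18 * 2.2569e+13 = 7.957940e-05
Xe_eq = 4.420026e+11 / 7.957940e-05 = 5.5542e+15 /cm^3

5.5542e+15


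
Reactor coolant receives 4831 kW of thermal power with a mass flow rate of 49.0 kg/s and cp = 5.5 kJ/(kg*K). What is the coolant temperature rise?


dT = Q / (m_dot * cp)
dT = 4831 / (49.0 * 5.5)
dT = 17.926 C

17.926


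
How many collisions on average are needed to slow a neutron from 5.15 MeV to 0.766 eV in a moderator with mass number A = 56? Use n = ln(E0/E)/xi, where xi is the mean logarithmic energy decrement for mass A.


xi = 1 + (A-1)^2/(2A)*ln((A-1)/(A+1)) = 0.03529286 (for A = 56)
n = ln(E0/E) / xi
n = ln(5.15e6 / 0.766) / 0.03529286
n = ln(6.723238e+06) / 0.03529286 = 445.45

445.45


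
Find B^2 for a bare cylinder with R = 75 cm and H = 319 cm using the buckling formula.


B^2 = (2.405/R)^2 + (pi/H)^2
B^2 = (2.405/75)^2 + (pi/319)^2
B^2 = 0.0011253 /cm^2

0.0011253


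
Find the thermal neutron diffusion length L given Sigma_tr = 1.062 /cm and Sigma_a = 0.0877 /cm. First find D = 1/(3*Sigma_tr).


D = 1 / (3 * Sigma_tr) = 1 / (3 * 1.062) = 0.3138732 cm
L = sqrt(D / Sigma_a)
L = sqrt(0.3138732 / 0.0877)
L = 1.8918 cm

1.8918


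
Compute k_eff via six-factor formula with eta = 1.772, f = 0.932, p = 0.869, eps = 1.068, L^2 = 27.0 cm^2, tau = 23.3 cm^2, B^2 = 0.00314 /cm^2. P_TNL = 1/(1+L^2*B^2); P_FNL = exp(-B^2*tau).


k_inf = eta*f*p*eps = 1.772*0.932*0.869*1.068 = 1.532748
P_TNL = 1/(1 + L^2*B^2) = 1/(1 + 27.0*0.00314) = 0.9218459
P_FNL = exp(-B^2*tau) = exp(-0.00314*23.3) = 0.9294502
k_eff = k_inf * P_TNL * P_FNL = 1.532748 * 0.9218459 * 0.9294502
k_eff = 1.3133

1.3133


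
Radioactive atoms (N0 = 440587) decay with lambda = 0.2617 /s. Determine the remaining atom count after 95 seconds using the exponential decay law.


N = N0 * exp(-lambda * t)
N = 440587 * exp(-0.2617 * 95)
N = 7.0278e-06

7.0278e-06


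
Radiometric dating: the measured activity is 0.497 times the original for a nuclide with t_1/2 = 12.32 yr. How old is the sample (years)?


lambda = ln(2) / t_half = ln(2) / 12.32 = 0.05626195 /yr
t = -ln(A/A0) / lambda
t = -ln(0.497) / 0.05626195
t = 12.427 yr

12.427


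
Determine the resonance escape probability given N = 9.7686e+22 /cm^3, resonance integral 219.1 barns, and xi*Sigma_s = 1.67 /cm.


p = exp(-N * I * 1e-24 / (xi*Sigma_s))
p = exp(-9.7686e+22 * 219.1 * 1e-24 / 1.67)
p = 2.7165e-06

2.7165e-06


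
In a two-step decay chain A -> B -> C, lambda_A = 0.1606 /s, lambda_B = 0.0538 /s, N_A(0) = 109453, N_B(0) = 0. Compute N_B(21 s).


N_B(t) = lambda_A * N_A0 / (lambda_B - lambda_A) * [exp(-lambda_A*t) - exp(-lambda_B*t)]
exp(-0.1606*21) = 0.03430034; exp(-0.0538*21) = 0.3230979
N_B = 0.1606 * 109453 / (0.0538 - 0.1606) * (0.03430034 - 0.3230979)
N_B = 47533

47533


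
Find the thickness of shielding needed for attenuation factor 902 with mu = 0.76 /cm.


x = ln(factor) / mu
x = ln(902) / 0.76
x = 8.9534 cm

8.9534


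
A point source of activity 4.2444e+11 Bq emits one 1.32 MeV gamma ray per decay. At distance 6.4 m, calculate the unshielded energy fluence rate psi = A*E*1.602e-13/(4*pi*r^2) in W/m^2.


psi = A * E * 1.602e-13 / (4*pi*r^2)
psi = 4.2444e+11 * 1.32 * 1.602e-13 / (4*pi*6.4^2)
psi = 1.7437e-04 W/m^2

1.7437e-04


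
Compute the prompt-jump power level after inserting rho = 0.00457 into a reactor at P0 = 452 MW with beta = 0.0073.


P1/P0 = beta / (beta - rho)
P1/P0 = 0.0073 / (0.0073 - 0.00457) = 2.673993
P1 = 452 * 2.673993 = 1208.6 MW

1208.6


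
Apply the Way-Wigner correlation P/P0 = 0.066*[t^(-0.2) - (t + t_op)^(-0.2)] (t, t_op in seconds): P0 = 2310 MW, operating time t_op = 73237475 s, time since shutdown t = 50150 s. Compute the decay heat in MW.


P/P0 = 0.066 * [t^(-0.2) - (t + t_op)^(-0.2)]
P/P0 = 0.066 * [50150^(-0.2) - (50150 + 73237475)^(-0.2)]
P/P0 = 0.066 * [0.1148010 - 0.02672969] = 0.005812706
P = 2310 * 0.005812706 = 13.427 MW

13.427


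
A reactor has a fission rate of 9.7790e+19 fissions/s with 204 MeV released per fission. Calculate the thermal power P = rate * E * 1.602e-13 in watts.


P = fission_rate * E_MeV * 1.602e-13
P = 9.7790e+19 * 204 * 1.602e-13
P = 3.1959e+09 W

3.1959e+09


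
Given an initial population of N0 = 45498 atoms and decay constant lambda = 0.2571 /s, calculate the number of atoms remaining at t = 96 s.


N = N0 * exp(-lambda * t)
N = 45498 * exp(-0.2571 * 96)
N = 8.6878e-07

8.6878e-07


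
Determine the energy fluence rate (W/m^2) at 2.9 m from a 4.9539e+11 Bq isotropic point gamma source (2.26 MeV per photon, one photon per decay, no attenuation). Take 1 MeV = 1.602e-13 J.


psi = A * E * 1.602e-13 / (4*pi*r^2)
psi = 4.9539e+11 * 2.26 * 1.602e-13 / (4*pi*2.9^2)
psi = 0.0016971 W/m^2

0.0016971


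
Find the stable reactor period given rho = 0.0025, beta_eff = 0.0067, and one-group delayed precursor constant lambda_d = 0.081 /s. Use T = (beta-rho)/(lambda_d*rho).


T = (beta - rho) / (lambda_d * rho)
T = (0.0067 - 0.0025) / (0.081 * 0.0025)
T = 20.741 s

20.741


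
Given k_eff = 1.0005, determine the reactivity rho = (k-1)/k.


rho = (k_eff - 1) / k_eff
rho = (1.0005 - 1) / 1.0005
rho = 4.9975e-04

4.9975e-04


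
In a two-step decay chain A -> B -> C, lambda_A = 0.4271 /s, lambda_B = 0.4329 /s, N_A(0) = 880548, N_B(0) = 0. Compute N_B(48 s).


N_B(t) = lambda_A * N_A0 / (lambda_B - lambda_A) * [exp(-lambda_A*t) - exp(-lambda_B*t)]
exp(-0.4271*48) = 1.249153e-09; exp(-0.4329*48) = 9.456014e-10
N_B = 0.4271 * 880548 / (0.4329 - 0.4271) * (1.249153e-09 - 9.456014e-10)
N_B = 0.019683

0.019683


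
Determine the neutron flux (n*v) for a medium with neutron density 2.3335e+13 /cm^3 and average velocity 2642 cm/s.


phi = n * v
phi = 2.3335e+13 * 2642
phi = 6.1651e+16 /cm^2/s

6.1651e+16


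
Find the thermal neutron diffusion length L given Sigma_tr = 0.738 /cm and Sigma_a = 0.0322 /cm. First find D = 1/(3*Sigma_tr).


D = 1 / (3 * Sigma_tr) = 1 / (3 * 0.738) = 0.4516712 cm
L = sqrt(D / Sigma_a)
L = sqrt(0.4516712 / 0.0322)
L = 3.7453 cm

3.7453


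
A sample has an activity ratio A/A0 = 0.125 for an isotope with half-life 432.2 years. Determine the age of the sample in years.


lambda = ln(2) / t_half = ln(2) / 432.2 = 0.001603765 /yr
t = -ln(A/A0) / lambda
t = -ln(0.125) / 0.001603765
t = 1296.6 yr

1296.6


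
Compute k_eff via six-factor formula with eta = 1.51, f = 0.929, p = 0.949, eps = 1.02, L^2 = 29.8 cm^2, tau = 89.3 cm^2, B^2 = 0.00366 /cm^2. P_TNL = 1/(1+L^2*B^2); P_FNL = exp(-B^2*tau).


k_inf = eta*f*p*eps = 1.51*0.929*0.949*1.02 = 1.357873
P_TNL = 1/(1 + L^2*B^2) = 1/(1 + 29.8*0.00366) = 0.9016580
P_FNL = exp(-B^2*tau) = exp(-0.00366*89.3) = 0.7212006
k_eff = k_inf * P_TNL * P_FNL = 1.357873 * 0.9016580 * 0.7212006
k_eff = 0.88299

0.88299


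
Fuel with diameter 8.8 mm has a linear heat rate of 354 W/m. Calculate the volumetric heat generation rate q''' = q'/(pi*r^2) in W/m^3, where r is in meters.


r = D / 2 / 1000 = 8.8 / 2 / 1000 = 0.0044 m
q''' = q' / (pi * r^2)
q''' = 354 / (pi * 0.0044^2)
q''' = 5.8203e+06 W/m^3

5.8203e+06


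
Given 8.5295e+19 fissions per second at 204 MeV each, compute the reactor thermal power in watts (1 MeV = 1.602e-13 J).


P = fission_rate * E_MeV * 1.602e-13
P = 8.5295e+19 * 204 * 1.602e-13
P = 2.7875e+09 W

2.7875e+09


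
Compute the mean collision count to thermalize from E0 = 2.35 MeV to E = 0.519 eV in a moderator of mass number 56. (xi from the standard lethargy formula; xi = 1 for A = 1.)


xi = 1 + (A-1)^2/(2A)*ln((A-1)/(A+1)) = 0.03529286 (for A = 56)
n = ln(E0/E) / xi
n = ln(2.35e6 / 0.519) / 0.03529286
n = ln(4.527938e+06) / 0.03529286 = 434.25

434.25


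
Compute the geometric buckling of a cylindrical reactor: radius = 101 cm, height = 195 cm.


B^2 = (2.405/R)^2 + (pi/H)^2
B^2 = (2.405/101)^2 + (pi/195)^2
B^2 = 8.2656e-04 /cm^2

8.2656e-04


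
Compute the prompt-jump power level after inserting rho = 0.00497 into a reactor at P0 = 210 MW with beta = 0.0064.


P1/P0 = beta / (beta - rho)
P1/P0 = 0.0064 / (0.0064 - 0.00497) = 4.475524
P1 = 210 * 4.475524 = 939.86 MW

939.86


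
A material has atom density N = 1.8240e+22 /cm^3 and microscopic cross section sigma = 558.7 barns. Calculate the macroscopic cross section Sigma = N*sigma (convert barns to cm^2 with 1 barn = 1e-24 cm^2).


Sigma = N * sigma_barns * 1e-24
Sigma = 1.8240e+22 * 558.7 * 1e-24
Sigma = 10.191 /cm

10.191


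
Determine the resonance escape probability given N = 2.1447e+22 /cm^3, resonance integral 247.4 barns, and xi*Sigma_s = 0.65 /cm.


p = exp(-N * I * 1e-24 / (xi*Sigma_s))
p = exp(-2.1447e+22 * 247.4 * 1e-24 / 0.65)
p = 2.8499e-04

2.8499e-04


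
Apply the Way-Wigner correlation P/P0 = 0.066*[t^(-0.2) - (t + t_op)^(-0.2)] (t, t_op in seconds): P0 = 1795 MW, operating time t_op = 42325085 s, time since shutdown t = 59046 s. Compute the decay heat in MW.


P/P0 = 0.066 * [t^(-0.2) - (t + t_op)^(-0.2)]
P/P0 = 0.066 * [59046^(-0.2) - (59046 + 42325085)^(-0.2)]
P/P0 = 0.066 * [0.1111122 - 0.02982355] = 0.005365051
P = 1795 * 0.005365051 = 9.6303 MW

9.6303


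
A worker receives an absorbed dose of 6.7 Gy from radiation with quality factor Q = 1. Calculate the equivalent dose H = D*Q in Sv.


H = D * Q
H = 6.7 * 1
H = 6.7000 Sv

6.7000


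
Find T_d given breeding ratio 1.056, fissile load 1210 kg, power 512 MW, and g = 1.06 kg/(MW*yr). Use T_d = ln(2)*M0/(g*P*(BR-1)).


Breeding gain G = BR - 1 = 1.056 - 1 = 0.056
Fissile production rate = g * P * G = 1.06 * 512 * 0.056 = 30.39232 kg/yr
T_d = ln(2) * M0 / (g * P * G)
T_d = ln(2) * 1210 / 30.39232 = 27.596 yr

27.596


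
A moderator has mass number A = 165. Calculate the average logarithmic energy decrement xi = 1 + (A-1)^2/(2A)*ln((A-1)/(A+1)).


xi = 1 + (A-1)^2/(2A) * ln((A-1)/(A+1))
xi = 1 + (165-1)^2/(2*165) * ln((165-1)/(165 +1))
xi = 0.012072

0.012072


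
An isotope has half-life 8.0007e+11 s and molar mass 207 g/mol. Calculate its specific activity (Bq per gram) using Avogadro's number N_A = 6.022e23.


lambda = ln(2) / t_half = ln(2) / 8.0007e+11 = 8.663582e-13 /s
SA = lambda * N_A / M
SA = 8.663582e-13 * 6.022e23 / 207
SA = 2.5204e+09 Bq/g

2.5204e+09


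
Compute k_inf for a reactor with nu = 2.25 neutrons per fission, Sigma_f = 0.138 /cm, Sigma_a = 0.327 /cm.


k_inf = nu * Sigma_f / Sigma_a
k_inf = 2.25 * 0.138 / 0.327
k_inf = 0.94954

0.94954


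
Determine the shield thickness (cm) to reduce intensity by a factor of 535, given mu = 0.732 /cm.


x = ln(factor) / mu
x = ln(535) / 0.732
x = 8.5823 cm

8.5823


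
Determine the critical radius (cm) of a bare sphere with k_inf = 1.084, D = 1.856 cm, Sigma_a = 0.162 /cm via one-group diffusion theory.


L^2 = D / Sigma_a = 1.856 / 0.162 = 11.45679 cm^2
B_m^2 = (k_inf - 1) / L^2 = (1.084 - 1) / 11.45679 = 0.007331897 /cm^2
For a bare sphere: B_g = pi/R, so R_c = pi / sqrt(B_m^2)
R_c = pi / sqrt(0.007331897) = 36.689 cm

36.689


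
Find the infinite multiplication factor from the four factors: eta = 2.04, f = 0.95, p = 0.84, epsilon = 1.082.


k_inf = eta * f * p * epsilon
k_inf = 2.04 * 0.95 * 0.84 * 1.082
k_inf = 1.7614

1.7614


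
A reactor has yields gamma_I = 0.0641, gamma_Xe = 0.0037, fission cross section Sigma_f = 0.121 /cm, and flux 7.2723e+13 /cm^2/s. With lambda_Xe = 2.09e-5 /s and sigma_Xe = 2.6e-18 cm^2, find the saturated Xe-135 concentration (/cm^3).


Xe_eq = (gamma_I + gamma_Xe) * Sigma_f * phi / (lambda_Xe + sigma_Xe * phi)
Numerator = (0.0641 + 0.0037) * 0.121 * 7.2723e+13 = 5.966049e+11
Denominator = 2.09e-5 + 2.6e-18 * 7.2723e+13 = 2.099798e-04
Xe_eq = 5.966049e+11 / 2.099798e-04 = 2.8412e+15 /cm^3

2.8412e+15


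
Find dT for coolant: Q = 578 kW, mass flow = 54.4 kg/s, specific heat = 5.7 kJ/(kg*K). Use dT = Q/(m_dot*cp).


dT = Q / (m_dot * cp)
dT = 578 / (54.4 * 5.7)
dT = 1.8640 C

1.8640


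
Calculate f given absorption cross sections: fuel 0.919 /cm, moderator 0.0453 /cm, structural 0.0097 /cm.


f = Sigma_a_fuel / (Sigma_a_fuel + Sigma_a_mod + Sigma_a_other)
f = 0.919 / (0.919 + 0.0453 + 0.0097)
f = 0.94353

0.94353


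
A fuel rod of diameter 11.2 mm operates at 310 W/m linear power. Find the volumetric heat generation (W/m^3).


r = D / 2 / 1000 = 11.2 / 2 / 1000 = 0.0056 m
q''' = q' / (pi * r^2)
q''' = 310 / (pi * 0.0056^2)
q''' = 3.1466e+06 W/m^3

3.1466e+06


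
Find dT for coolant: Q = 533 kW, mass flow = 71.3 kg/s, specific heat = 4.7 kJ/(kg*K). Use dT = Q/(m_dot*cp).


dT = Q / (m_dot * cp)
dT = 533 / (71.3 * 4.7)
dT = 1.5905 C

1.5905


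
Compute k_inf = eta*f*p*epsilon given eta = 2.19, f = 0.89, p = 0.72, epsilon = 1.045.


k_inf = eta * f * p * epsilon
k_inf = 2.19 * 0.89 * 0.72 * 1.045
k_inf = 1.4665

1.4665


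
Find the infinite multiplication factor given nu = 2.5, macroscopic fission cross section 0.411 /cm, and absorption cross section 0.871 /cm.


k_inf = nu * Sigma_f / Sigma_a
k_inf = 2.5 * 0.411 / 0.871
k_inf = 1.1797

1.1797


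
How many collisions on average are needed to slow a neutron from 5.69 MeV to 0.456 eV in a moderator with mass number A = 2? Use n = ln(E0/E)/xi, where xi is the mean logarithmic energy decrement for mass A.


xi = 1 + (A-1)^2/(2A)*ln((A-1)/(A+1)) = 0.7253469 (for A = 2)
n = ln(E0/E) / xi
n = ln(5.69e6 / 0.456) / 0.7253469
n = ln(1.247807e+07) / 0.7253469 = 22.526

22.526


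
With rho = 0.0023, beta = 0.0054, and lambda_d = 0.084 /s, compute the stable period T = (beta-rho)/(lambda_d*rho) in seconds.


T = (beta - rho) / (lambda_d * rho)
T = (0.0054 - 0.0023) / (0.084 * 0.0023)
T = 16.046 s

16.046


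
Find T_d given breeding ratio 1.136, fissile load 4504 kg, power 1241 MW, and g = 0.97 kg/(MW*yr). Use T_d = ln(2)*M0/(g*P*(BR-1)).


Breeding gain G = BR - 1 = 1.136 - 1 = 0.136
Fissile production rate = g * P * G = 0.97 * 1241 * 0.136 = 163.71272 kg/yr
T_d = ln(2) * M0 / (g * P * G)
T_d = ln(2) * 4504 / 163.71272 = 19.070 yr

19.070


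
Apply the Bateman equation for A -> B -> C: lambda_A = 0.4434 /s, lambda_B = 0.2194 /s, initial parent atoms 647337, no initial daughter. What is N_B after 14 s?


N_B(t) = lambda_A * N_A0 / (lambda_B - lambda_A) * [exp(-lambda_A*t) - exp(-lambda_B*t)]
exp(-0.4434*14) = 0.002014065; exp(-0.2194*14) = 0.04634694
N_B = 0.4434 * 647337 / (0.2194 - 0.4434) * (0.002014065 - 0.04634694)
N_B = 56807

56807


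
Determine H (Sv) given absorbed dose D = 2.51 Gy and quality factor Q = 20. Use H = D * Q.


H = D * Q
H = 2.51 * 20
H = 50.200 Sv

50.200


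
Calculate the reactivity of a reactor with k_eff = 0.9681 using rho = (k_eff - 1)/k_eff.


rho = (k_eff - 1) / k_eff
rho = (0.9681 - 1) / 0.9681
rho = -0.032951

-0.032951


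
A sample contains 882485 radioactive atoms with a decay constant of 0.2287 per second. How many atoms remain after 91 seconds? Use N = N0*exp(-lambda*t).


N = N0 * exp(-lambda * t)
N = 882485 * exp(-0.2287 * 91)
N = 8.0779e-04

8.0779e-04


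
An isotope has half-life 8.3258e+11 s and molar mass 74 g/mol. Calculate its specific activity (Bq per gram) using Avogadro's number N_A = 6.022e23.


lambda = ln(2) / t_half = ln(2) / 8.3258e+11 = 8.325292e-13 /s
SA = lambda * N_A / M
SA = 8.325292e-13 * 6.022e23 / 74
SA = 6.7750e+09 Bq/g

6.7750e+09


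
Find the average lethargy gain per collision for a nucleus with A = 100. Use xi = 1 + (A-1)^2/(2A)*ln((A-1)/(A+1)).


xi = 1 + (A-1)^2/(2A) * ln((A-1)/(A+1))
xi = 1 + (100-1)^2/(2*100) * ln((100-1)/(100 +1))
xi = 0.019867

0.019867


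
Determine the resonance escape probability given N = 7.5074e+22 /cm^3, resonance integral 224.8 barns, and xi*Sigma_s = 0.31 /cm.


p = exp(-N * I * 1e-24 / (xi*Sigma_s))
p = exp(-7.5074e+22 * 224.8 * 1e-24 / 0.31)
p = 2.2734e-24

2.2734e-24


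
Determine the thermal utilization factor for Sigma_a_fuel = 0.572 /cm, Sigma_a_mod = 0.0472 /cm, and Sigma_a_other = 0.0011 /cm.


f = Sigma_a_fuel / (Sigma_a_fuel + Sigma_a_mod + Sigma_a_other)
f = 0.572 / (0.572 + 0.0472 + 0.0011)
f = 0.92213

0.92213


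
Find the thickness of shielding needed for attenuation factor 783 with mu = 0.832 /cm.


x = ln(factor) / mu
x = ln(783) / 0.832
x = 8.0086 cm

8.0086


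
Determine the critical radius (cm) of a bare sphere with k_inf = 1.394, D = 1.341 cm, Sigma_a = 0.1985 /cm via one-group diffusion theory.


L^2 = D / Sigma_a = 1.341 / 0.1985 = 6.755668 cm^2
B_m^2 = (k_inf - 1) / L^2 = (1.394 - 1) / 6.755668 = 0.05832140 /cm^2
For a bare sphere: B_g = pi/R, so R_c = pi / sqrt(B_m^2)
R_c = pi / sqrt(0.05832140) = 13.009 cm

13.009


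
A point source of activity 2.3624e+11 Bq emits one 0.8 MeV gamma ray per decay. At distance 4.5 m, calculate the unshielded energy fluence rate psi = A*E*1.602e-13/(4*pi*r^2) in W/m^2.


psi = A * E * 1.602e-13 / (4*pi*r^2)
psi = 2.3624e+11 * 0.8 * 1.602e-13 / (4*pi*4.5^2)
psi = 1.1898e-04 W/m^2

1.1898e-04


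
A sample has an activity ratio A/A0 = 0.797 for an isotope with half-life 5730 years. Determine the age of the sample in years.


lambda = ln(2) / t_half = ln(2) / 5730 = 1.209681e-04 /yr
t = -ln(A/A0) / lambda
t = -ln(0.797) / 1.209681e-04
t = 1875.7 yr

1875.7


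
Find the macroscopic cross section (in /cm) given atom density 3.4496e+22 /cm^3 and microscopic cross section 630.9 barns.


Sigma = N * sigma_barns * 1e-24
Sigma = 3.4496e+22 * 630.9 * 1e-24
Sigma = 21.764 /cm

21.764


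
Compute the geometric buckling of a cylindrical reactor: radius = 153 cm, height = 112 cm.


B^2 = (2.405/R)^2 + (pi/H)^2
B^2 = (2.405/153)^2 + (pi/112)^2
B^2 = 0.0010339 /cm^2

0.0010339


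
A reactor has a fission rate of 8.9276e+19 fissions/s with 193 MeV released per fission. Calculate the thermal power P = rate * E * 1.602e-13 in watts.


P = fission_rate * E_MeV * 1.602e-13
P = 8.9276e+19 * 193 * 1.602e-13
P = 2.7603e+09 W

2.7603e+09


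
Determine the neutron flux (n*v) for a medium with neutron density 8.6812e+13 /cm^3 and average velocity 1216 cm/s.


phi = n * v
phi = 8.6812e+13 * 1216
phi = 1.0556e+17 /cm^2/s

1.0556e+17


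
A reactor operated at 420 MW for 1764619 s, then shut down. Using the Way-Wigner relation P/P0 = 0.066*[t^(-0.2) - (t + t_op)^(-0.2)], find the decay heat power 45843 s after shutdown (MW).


P/P0 = 0.066 * [t^(-0.2) - (t + t_op)^(-0.2)]
P/P0 = 0.066 * [45843^(-0.2) - (45843 + 1764619)^(-0.2)]
P/P0 = 0.066 * [0.1168814 - 0.05603277] = 0.004016010
P = 420 * 0.004016010 = 1.6867 MW

1.6867


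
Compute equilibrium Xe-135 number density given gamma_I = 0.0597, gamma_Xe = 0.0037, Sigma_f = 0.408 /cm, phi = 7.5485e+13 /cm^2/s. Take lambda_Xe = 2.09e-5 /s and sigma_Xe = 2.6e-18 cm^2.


Xe_eq = (gamma_I + gamma_Xe) * Sigma_f * phi / (lambda_Xe + sigma_Xe * phi)
Numerator = (0.0597 + 0.0037) * 0.408 * 7.5485e+13 = 1.952586e+12
Denominator = 2.09e-5 + 2.6e-18 * 7.5485e+13 = 2.171610e-04
Xe_eq = 1.952586e+12 / 2.171610e-04 = 8.9914e+15 /cm^3

8.9914e+15


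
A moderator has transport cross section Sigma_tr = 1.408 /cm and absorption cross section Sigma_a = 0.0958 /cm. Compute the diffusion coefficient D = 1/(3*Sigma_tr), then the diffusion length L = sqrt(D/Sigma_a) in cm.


D = 1 / (3 * Sigma_tr) = 1 / (3 * 1.408) = 0.2367424 cm
L = sqrt(D / Sigma_a)
L = sqrt(0.2367424 / 0.0958)
L = 1.5720 cm

1.5720


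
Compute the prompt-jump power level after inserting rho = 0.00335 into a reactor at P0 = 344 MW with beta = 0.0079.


P1/P0 = beta / (beta - rho)
P1/P0 = 0.0079 / (0.0079 - 0.00335) = 1.736264
P1 = 344 * 1.736264 = 597.27 MW

597.27


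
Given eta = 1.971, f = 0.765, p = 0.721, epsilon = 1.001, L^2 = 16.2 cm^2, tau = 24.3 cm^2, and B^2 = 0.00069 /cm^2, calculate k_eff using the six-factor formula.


k_inf = eta*f*p*eps = 1.971*0.765*0.721*1.001 = 1.088222
P_TNL = 1/(1 + L^2*B^2) = 1/(1 + 16.2*0.00069) = 0.9889456
P_FNL = exp(-B^2*tau) = exp(-0.00069*24.3) = 0.9833728
k_eff = k_inf * P_TNL * P_FNL = 1.088222 * 0.9889456 * 0.9833728
k_eff = 1.0583

1.0583


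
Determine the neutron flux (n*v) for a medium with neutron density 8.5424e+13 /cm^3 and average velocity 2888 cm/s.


phi = n * v
phi = 8.5424e+13 * 2888
phi = 2.4670e+17 /cm^2/s

2.4670e+17


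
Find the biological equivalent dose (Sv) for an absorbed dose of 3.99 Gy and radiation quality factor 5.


H = D * Q
H = 3.99 * 5
H = 19.950 Sv

19.950


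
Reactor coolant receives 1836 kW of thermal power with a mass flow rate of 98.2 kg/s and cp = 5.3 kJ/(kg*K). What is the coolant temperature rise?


dT = Q / (m_dot * cp)
dT = 1836 / (98.2 * 5.3)
dT = 3.5276 C

3.5276


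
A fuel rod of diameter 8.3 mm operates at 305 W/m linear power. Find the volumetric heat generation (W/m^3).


r = D / 2 / 1000 = 8.3 / 2 / 1000 = 0.00415 m
q''' = q' / (pi * r^2)
q''' = 305 / (pi * 0.00415^2)
q''' = 5.6371e+06 W/m^3

5.6371e+06


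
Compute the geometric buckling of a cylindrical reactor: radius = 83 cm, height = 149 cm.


B^2 = (2.405/R)^2 + (pi/H)^2
B^2 = (2.405/83)^2 + (pi/149)^2
B^2 = 0.0012842 /cm^2

0.0012842


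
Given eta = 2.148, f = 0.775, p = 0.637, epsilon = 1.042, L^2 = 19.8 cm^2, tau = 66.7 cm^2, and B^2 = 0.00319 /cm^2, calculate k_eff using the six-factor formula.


k_inf = eta*f*p*eps = 2.148*0.775*0.637*1.042 = 1.104951
P_TNL = 1/(1 + L^2*B^2) = 1/(1 + 19.8*0.00319) = 0.9405904
P_FNL = exp(-B^2*tau) = exp(-0.00319*66.7) = 0.8083396
k_eff = k_inf * P_TNL * P_FNL = 1.104951 * 0.9405904 * 0.8083396
k_eff = 0.84011

0.84011


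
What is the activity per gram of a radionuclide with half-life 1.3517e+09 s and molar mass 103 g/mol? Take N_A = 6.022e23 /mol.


lambda = ln(2) / t_half = ln(2) / 1.3517e+09 = 5.127966e-10 /s
SA = lambda * N_A / M
SA = 5.127966e-10 * 6.022e23 / 103
SA = 2.9981e+12 Bq/g

2.9981e+12


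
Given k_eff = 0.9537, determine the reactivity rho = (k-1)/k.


rho = (k_eff - 1) / k_eff
rho = (0.9537 - 1) / 0.9537
rho = -0.048548

-0.048548


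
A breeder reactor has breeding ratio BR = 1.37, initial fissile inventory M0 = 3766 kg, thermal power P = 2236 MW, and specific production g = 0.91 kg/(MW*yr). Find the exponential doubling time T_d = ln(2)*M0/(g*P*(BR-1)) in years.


Breeding gain G = BR - 1 = 1.37 - 1 = 0.37
Fissile production rate = g * P * G = 0.91 * 2236 * 0.37 = 752.8612 kg/yr
T_d = ln(2) * M0 / (g * P * G)
T_d = ln(2) * 3766 / 752.8612 = 3.4673 yr

3.4673


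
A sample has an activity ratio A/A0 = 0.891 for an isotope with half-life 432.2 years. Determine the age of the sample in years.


lambda = ln(2) / t_half = ln(2) / 432.2 = 0.001603765 /yr
t = -ln(A/A0) / lambda
t = -ln(0.891) / 0.001603765
t = 71.962 yr

71.962


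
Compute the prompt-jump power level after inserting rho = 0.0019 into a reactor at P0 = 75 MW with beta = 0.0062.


P1/P0 = beta / (beta - rho)
P1/P0 = 0.0062 / (0.0062 - 0.0019) = 1.441860
P1 = 75 * 1.441860 = 108.14 MW

108.14


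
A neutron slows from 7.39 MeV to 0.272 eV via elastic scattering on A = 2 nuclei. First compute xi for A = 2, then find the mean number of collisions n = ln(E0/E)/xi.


xi = 1 + (A-1)^2/(2A)*ln((A-1)/(A+1)) = 0.7253469 (for A = 2)
n = ln(E0/E) / xi
n = ln(7.39e6 / 0.272) / 0.7253469
n = ln(2.716912e+07) / 0.7253469 = 23.599

23.599


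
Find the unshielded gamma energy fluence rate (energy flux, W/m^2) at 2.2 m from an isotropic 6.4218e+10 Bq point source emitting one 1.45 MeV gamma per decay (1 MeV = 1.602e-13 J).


psi = A * E * 1.602e-13 / (4*pi*r^2)
psi = 6.4218e+10 * 1.45 * 1.602e-13 / (4*pi*2.2^2)
psi = 2.4526e-04 W/m^2

2.4526e-04


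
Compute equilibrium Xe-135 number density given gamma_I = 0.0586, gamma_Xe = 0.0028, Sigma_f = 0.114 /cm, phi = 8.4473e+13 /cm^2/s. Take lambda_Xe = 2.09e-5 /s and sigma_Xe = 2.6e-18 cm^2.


Xe_eq = (gamma_I + gamma_Xe) * Sigma_f * phi / (lambda_Xe + sigma_Xe * phi)
Numerator = (0.0586 + 0.0028) * 0.114 * 8.4473e+13 = 5.912772e+11
Denominator = 2.09e-5 + 2.6e-18 * 8.4473e+13 = 2.405298e-04
Xe_eq = 5.912772e+11 / 2.405298e-04 = 2.4582e+15 /cm^3

2.4582e+15


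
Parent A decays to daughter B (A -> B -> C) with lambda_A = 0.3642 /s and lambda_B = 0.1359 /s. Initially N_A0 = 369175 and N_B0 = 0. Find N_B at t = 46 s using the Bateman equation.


N_B(t) = lambda_A * N_A0 / (lambda_B - lambda_A) * [exp(-lambda_A*t) - exp(-lambda_B*t)]
exp(-0.3642*46) = 5.298802e-08; exp(-0.1359*46) = 0.001927753
N_B = 0.3642 * 369175 / (0.1359 - 0.3642) * (5.298802e-08 - 0.001927753)
N_B = 1135.3

1135.3


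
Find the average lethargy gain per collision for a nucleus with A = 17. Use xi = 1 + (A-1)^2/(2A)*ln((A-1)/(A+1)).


xi = 1 + (A-1)^2/(2A) * ln((A-1)/(A+1))
xi = 1 + (17-1)^2/(2*17) * ln((17-1)/(17 +1))
xi = 0.11316

0.11316


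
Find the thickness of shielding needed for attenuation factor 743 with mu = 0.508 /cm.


x = ln(factor) / mu
x = ln(743) / 0.508
x = 13.013 cm

13.013


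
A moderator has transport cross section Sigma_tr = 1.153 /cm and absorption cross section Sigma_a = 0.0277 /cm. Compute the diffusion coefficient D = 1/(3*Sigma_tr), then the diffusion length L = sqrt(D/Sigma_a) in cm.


D = 1 / (3 * Sigma_tr) = 1 / (3 * 1.153) = 0.2891009 cm
L = sqrt(D / Sigma_a)
L = sqrt(0.2891009 / 0.0277)
L = 3.2306 cm

3.2306


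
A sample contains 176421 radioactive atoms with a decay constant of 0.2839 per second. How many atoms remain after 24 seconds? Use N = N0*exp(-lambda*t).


N = N0 * exp(-lambda * t)
N = 176421 * exp(-0.2839 * 24)
N = 193.84

193.84


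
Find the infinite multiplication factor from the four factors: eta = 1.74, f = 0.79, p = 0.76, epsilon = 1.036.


k_inf = eta * f * p * epsilon
k_inf = 1.74 * 0.79 * 0.76 * 1.036
k_inf = 1.0823

1.0823


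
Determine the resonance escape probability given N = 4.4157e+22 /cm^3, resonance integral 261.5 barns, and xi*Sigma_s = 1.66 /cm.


p = exp(-N * I * 1e-24 / (xi*Sigma_s))
p = exp(-4.4157e+22 * 261.5 * 1e-24 / 1.66)
p = 9.5285e-04

9.5285e-04


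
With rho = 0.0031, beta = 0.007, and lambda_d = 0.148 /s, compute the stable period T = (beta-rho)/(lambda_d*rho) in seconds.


T = (beta - rho) / (lambda_d * rho)
T = (0.007 - 0.0031) / (0.148 * 0.0031)
T = 8.5004 s

8.5004


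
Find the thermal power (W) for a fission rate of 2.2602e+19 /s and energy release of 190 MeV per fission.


P = fission_rate * E_MeV * 1.602e-13
P = 2.2602e+19 * 190 * 1.602e-13
P = 6.8796e+08 W

6.8796e+08


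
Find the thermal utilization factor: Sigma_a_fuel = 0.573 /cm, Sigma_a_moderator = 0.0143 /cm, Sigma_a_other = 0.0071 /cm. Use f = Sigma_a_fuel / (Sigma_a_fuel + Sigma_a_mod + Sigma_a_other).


f = Sigma_a_fuel / (Sigma_a_fuel + Sigma_a_mod + Sigma_a_other)
f = 0.573 / (0.573 + 0.0143 + 0.0071)
f = 0.96400

0.96400


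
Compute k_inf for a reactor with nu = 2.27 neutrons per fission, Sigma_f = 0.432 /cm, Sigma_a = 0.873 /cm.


k_inf = nu * Sigma_f / Sigma_a
k_inf = 2.27 * 0.432 / 0.873
k_inf = 1.1233

1.1233


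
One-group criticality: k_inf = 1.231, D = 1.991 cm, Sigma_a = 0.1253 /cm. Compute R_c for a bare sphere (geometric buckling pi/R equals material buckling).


L^2 = D / Sigma_a = 1.991 / 0.1253 = 15.88986 cm^2
B_m^2 = (k_inf - 1) / L^2 = (1.231 - 1) / 15.88986 = 0.01453757 /cm^2
For a bare sphere: B_g = pi/R, so R_c = pi / sqrt(B_m^2)
R_c = pi / sqrt(0.01453757) = 26.056 cm

26.056


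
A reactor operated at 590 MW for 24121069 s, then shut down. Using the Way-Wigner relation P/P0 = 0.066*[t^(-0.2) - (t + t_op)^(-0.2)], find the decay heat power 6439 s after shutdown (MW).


P/P0 = 0.066 * [t^(-0.2) - (t + t_op)^(-0.2)]
P/P0 = 0.066 * [6439^(-0.2) - (6439 + 24121069)^(-0.2)]
P/P0 = 0.066 * [0.1730758 - 0.03338086] = 0.009219866
P = 590 * 0.009219866 = 5.4397 MW

5.4397


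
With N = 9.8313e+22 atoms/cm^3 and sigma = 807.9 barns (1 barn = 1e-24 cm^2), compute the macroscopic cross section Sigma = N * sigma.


Sigma = N * sigma_barns * 1e-24
Sigma = 9.8313e+22 * 807.9 * 1e-24
Sigma = 79.427 /cm

79.427


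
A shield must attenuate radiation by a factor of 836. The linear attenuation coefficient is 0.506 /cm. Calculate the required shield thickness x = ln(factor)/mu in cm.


x = ln(factor) / mu
x = ln(836) / 0.506
x = 13.298 cm

13.298


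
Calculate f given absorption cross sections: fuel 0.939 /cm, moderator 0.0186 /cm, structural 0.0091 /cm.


f = Sigma_a_fuel / (Sigma_a_fuel + Sigma_a_mod + Sigma_a_other)
f = 0.939 / (0.939 + 0.0186 + 0.0091)
f = 0.97135

0.97135


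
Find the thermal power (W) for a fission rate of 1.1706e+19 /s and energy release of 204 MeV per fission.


P = fission_rate * E_MeV * 1.602e-13
P = 1.1706e+19 * 204 * 1.602e-13
P = 3.8256e+08 W

3.8256e+08


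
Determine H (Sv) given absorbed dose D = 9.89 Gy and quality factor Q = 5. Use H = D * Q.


H = D * Q
H = 9.89 * 5
H = 49.450 Sv

49.450


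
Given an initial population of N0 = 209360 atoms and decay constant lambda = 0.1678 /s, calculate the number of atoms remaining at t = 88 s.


N = N0 * exp(-lambda * t)
N = 209360 * exp(-0.1678 * 88)
N = 0.080896

0.080896


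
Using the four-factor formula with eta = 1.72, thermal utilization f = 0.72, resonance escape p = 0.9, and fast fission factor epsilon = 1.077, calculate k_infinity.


k_inf = eta * f * p * epsilon
k_inf = 1.72 * 0.72 * 0.9 * 1.077
k_inf = 1.2004

1.2004


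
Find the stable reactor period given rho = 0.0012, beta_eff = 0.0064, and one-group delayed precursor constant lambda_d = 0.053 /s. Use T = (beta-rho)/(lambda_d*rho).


T = (beta - rho) / (lambda_d * rho)
T = (0.0064 - 0.0012) / (0.053 * 0.0012)
T = 81.761 s

81.761


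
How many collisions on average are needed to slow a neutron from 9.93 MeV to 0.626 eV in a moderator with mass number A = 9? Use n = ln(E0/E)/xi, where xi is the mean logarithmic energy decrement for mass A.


xi = 1 + (A-1)^2/(2A)*ln((A-1)/(A+1)) = 0.2066007 (for A = 9)
n = ln(E0/E) / xi
n = ln(9.93e6 / 0.626) / 0.2066007
n = ln(1.586262e+07) / 0.2066007 = 80.249

80.249


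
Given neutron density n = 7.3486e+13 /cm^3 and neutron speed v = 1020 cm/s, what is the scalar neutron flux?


phi = n * v
phi = 7.3486e+13 * 1020
phi = 7.4956e+16 /cm^2/s

7.4956e+16


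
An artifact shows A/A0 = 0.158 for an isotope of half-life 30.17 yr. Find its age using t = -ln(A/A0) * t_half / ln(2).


lambda = ln(2) / t_half = ln(2) / 30.17 = 0.02297472 /yr
t = -ln(A/A0) / lambda
t = -ln(0.158) / 0.02297472
t = 80.313 yr

80.313


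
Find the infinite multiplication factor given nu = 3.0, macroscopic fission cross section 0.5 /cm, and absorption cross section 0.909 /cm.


k_inf = nu * Sigma_f / Sigma_a
k_inf = 3.0 * 0.5 / 0.909
k_inf = 1.6502

1.6502


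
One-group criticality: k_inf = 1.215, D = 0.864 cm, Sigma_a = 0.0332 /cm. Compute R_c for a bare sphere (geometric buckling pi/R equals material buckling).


L^2 = D / Sigma_a = 0.864 / 0.0332 = 26.02410 cm^2
B_m^2 = (k_inf - 1) / L^2 = (1.215 - 1) / 26.02410 = 0.008261573 /cm^2
For a bare sphere: B_g = pi/R, so R_c = pi / sqrt(B_m^2)
R_c = pi / sqrt(0.008261573) = 34.564 cm

34.564


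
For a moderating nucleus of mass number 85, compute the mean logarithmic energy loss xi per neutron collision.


xi = 1 + (A-1)^2/(2A) * ln((A-1)/(A+1))
xi = 1 + (85-1)^2/(2*85) * ln((85-1)/(85 +1))
xi = 0.023346

0.023346


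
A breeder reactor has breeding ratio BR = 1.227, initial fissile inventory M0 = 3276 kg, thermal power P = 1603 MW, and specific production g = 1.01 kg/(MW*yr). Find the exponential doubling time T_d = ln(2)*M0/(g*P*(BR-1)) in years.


Breeding gain G = BR - 1 = 1.227 - 1 = 0.227
Fissile production rate = g * P * G = 1.01 * 1603 * 0.227 = 367.51981 kg/yr
T_d = ln(2) * M0 / (g * P * G)
T_d = ln(2) * 3276 / 367.51981 = 6.1786 yr

6.1786


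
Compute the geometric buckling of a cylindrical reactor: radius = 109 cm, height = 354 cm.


B^2 = (2.405/R)^2 + (pi/H)^2
B^2 = (2.405/109)^2 + (pi/354)^2
B^2 = 5.6559e-04 /cm^2

5.6559e-04


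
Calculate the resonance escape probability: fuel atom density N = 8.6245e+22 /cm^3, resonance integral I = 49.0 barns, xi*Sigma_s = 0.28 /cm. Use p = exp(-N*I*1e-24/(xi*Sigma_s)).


p = exp(-N * I * 1e-24 / (xi*Sigma_s))
p = exp(-8.6245e+22 * 49.0 * 1e-24 / 0.28)
p = 2.7877e-07

2.7877e-07


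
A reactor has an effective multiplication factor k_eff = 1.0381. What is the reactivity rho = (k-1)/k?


rho = (k_eff - 1) / k_eff
rho = (1.0381 - 1) / 1.0381
rho = 0.036702

0.036702


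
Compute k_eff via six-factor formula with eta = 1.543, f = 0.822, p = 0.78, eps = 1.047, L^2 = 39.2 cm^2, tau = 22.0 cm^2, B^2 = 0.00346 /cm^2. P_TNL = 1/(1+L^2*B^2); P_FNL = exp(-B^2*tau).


k_inf = eta*f*p*eps = 1.543*0.822*0.78*1.047 = 1.035807
P_TNL = 1/(1 + L^2*B^2) = 1/(1 + 39.2*0.00346) = 0.8805669
P_FNL = exp(-B^2*tau) = exp(-0.00346*22.0) = 0.9267050
k_eff = k_inf * P_TNL * P_FNL = 1.035807 * 0.8805669 * 0.9267050
k_eff = 0.84525

0.84525


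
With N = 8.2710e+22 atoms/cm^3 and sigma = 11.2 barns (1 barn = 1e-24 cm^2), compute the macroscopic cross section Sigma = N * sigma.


Sigma = N * sigma_barns * 1e-24
Sigma = 8.2710e+22 * 11.2 * 1e-24
Sigma = 0.92635 /cm

0.92635


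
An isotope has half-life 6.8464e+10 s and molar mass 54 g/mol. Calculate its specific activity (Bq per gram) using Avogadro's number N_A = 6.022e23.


lambda = ln(2) / t_half = ln(2) / 6.8464e+10 = 1.012426e-11 /s
SA = lambda * N_A / M
SA = 1.012426e-11 * 6.022e23 / 54
SA = 1.1290e+11 Bq/g

1.1290e+11


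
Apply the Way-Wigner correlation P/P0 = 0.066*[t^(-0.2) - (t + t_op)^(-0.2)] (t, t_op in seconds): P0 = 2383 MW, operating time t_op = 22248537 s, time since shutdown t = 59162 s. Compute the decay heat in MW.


P/P0 = 0.066 * [t^(-0.2) - (t + t_op)^(-0.2)]
P/P0 = 0.066 * [59162^(-0.2) - (59162 + 22248537)^(-0.2)]
P/P0 = 0.066 * [0.1110686 - 0.03390854] = 0.005092564
P = 2383 * 0.005092564 = 12.136 MW

12.136


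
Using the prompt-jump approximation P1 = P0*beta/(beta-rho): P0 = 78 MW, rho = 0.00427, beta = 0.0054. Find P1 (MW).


P1/P0 = beta / (beta - rho)
P1/P0 = 0.0054 / (0.0054 - 0.00427) = 4.778761
P1 = 78 * 4.778761 = 372.74 MW

372.74


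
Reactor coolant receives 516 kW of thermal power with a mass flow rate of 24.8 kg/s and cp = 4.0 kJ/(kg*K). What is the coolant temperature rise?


dT = Q / (m_dot * cp)
dT = 516 / (24.8 * 4.0)
dT = 5.2016 C

5.2016


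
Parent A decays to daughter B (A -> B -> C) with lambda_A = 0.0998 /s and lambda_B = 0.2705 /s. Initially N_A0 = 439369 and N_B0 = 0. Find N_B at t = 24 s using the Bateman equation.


N_B(t) = lambda_A * N_A0 / (lambda_B - lambda_A) * [exp(-lambda_A*t) - exp(-lambda_B*t)]
exp(-0.0998*24) = 0.09115445; exp(-0.2705*24) = 0.001515515
N_B = 0.0998 * 439369 / (0.2705 - 0.0998) * (0.09115445 - 0.001515515)
N_B = 23026

23026


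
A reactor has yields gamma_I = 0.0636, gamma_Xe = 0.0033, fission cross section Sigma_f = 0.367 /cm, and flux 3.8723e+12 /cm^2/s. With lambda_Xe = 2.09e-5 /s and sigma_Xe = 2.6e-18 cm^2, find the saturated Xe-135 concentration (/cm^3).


Xe_eq = (gamma_I + gamma_Xe) * Sigma_f * phi / (lambda_Xe + sigma_Xe * phi)
Numerator = (0.0636 + 0.0033) * 0.367 * 3.8723e+12 = 9.507387e+10
Denominator = 2.09e-5 + 2.6e-18 * 3.8723e+12 = 3.096798e-05
Xe_eq = 9.507387e+10 / 3.096798e-05 = 3.0701e+15 /cm^3

3.0701e+15


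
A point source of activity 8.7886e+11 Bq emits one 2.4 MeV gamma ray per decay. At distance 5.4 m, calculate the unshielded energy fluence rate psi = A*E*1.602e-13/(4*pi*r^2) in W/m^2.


psi = A * E * 1.602e-13 / (4*pi*r^2)
psi = 8.7886e+11 * 2.4 * 1.602e-13 / (4*pi*5.4^2)
psi = 9.2214e-04 W/m^2

9.2214e-04


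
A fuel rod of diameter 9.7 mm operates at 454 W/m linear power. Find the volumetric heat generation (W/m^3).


r = D / 2 / 1000 = 9.7 / 2 / 1000 = 0.00485 m
q''' = q' / (pi * r^2)
q''' = 454 / (pi * 0.00485^2)
q''' = 6.1436e+06 W/m^3

6.1436e+06
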